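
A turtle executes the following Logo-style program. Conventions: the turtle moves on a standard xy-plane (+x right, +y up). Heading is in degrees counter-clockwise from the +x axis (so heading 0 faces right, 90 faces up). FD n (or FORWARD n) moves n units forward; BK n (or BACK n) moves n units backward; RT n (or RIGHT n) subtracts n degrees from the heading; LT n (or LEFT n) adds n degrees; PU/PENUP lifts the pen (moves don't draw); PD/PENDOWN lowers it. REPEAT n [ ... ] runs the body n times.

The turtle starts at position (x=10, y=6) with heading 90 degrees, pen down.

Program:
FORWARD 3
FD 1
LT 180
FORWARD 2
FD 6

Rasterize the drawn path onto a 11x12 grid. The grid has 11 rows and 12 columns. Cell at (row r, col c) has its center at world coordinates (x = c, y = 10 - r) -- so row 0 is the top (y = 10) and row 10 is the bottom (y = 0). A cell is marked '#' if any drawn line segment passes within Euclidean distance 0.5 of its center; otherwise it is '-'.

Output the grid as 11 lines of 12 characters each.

Answer: ----------#-
----------#-
----------#-
----------#-
----------#-
----------#-
----------#-
----------#-
----------#-
------------
------------

Derivation:
Segment 0: (10,6) -> (10,9)
Segment 1: (10,9) -> (10,10)
Segment 2: (10,10) -> (10,8)
Segment 3: (10,8) -> (10,2)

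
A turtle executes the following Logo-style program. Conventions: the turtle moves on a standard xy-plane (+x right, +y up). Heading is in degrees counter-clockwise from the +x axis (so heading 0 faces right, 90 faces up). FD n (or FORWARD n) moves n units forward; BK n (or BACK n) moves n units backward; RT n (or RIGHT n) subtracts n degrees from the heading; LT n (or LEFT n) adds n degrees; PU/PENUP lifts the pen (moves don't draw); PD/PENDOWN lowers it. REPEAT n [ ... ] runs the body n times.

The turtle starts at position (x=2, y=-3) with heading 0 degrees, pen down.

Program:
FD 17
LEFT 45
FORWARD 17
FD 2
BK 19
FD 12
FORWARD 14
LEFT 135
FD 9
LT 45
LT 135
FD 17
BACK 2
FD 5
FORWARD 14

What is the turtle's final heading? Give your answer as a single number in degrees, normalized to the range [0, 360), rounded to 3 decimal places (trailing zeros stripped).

Answer: 0

Derivation:
Executing turtle program step by step:
Start: pos=(2,-3), heading=0, pen down
FD 17: (2,-3) -> (19,-3) [heading=0, draw]
LT 45: heading 0 -> 45
FD 17: (19,-3) -> (31.021,9.021) [heading=45, draw]
FD 2: (31.021,9.021) -> (32.435,10.435) [heading=45, draw]
BK 19: (32.435,10.435) -> (19,-3) [heading=45, draw]
FD 12: (19,-3) -> (27.485,5.485) [heading=45, draw]
FD 14: (27.485,5.485) -> (37.385,15.385) [heading=45, draw]
LT 135: heading 45 -> 180
FD 9: (37.385,15.385) -> (28.385,15.385) [heading=180, draw]
LT 45: heading 180 -> 225
LT 135: heading 225 -> 0
FD 17: (28.385,15.385) -> (45.385,15.385) [heading=0, draw]
BK 2: (45.385,15.385) -> (43.385,15.385) [heading=0, draw]
FD 5: (43.385,15.385) -> (48.385,15.385) [heading=0, draw]
FD 14: (48.385,15.385) -> (62.385,15.385) [heading=0, draw]
Final: pos=(62.385,15.385), heading=0, 11 segment(s) drawn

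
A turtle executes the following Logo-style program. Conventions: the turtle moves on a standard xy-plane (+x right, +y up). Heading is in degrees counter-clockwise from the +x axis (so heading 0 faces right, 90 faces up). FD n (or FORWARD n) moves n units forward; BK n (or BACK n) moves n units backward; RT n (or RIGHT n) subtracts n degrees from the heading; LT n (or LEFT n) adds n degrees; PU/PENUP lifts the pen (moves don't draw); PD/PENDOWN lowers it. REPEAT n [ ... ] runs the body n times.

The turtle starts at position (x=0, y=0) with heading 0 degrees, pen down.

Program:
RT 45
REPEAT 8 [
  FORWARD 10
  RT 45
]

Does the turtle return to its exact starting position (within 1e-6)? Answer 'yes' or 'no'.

Executing turtle program step by step:
Start: pos=(0,0), heading=0, pen down
RT 45: heading 0 -> 315
REPEAT 8 [
  -- iteration 1/8 --
  FD 10: (0,0) -> (7.071,-7.071) [heading=315, draw]
  RT 45: heading 315 -> 270
  -- iteration 2/8 --
  FD 10: (7.071,-7.071) -> (7.071,-17.071) [heading=270, draw]
  RT 45: heading 270 -> 225
  -- iteration 3/8 --
  FD 10: (7.071,-17.071) -> (0,-24.142) [heading=225, draw]
  RT 45: heading 225 -> 180
  -- iteration 4/8 --
  FD 10: (0,-24.142) -> (-10,-24.142) [heading=180, draw]
  RT 45: heading 180 -> 135
  -- iteration 5/8 --
  FD 10: (-10,-24.142) -> (-17.071,-17.071) [heading=135, draw]
  RT 45: heading 135 -> 90
  -- iteration 6/8 --
  FD 10: (-17.071,-17.071) -> (-17.071,-7.071) [heading=90, draw]
  RT 45: heading 90 -> 45
  -- iteration 7/8 --
  FD 10: (-17.071,-7.071) -> (-10,0) [heading=45, draw]
  RT 45: heading 45 -> 0
  -- iteration 8/8 --
  FD 10: (-10,0) -> (0,0) [heading=0, draw]
  RT 45: heading 0 -> 315
]
Final: pos=(0,0), heading=315, 8 segment(s) drawn

Start position: (0, 0)
Final position: (0, 0)
Distance = 0; < 1e-6 -> CLOSED

Answer: yes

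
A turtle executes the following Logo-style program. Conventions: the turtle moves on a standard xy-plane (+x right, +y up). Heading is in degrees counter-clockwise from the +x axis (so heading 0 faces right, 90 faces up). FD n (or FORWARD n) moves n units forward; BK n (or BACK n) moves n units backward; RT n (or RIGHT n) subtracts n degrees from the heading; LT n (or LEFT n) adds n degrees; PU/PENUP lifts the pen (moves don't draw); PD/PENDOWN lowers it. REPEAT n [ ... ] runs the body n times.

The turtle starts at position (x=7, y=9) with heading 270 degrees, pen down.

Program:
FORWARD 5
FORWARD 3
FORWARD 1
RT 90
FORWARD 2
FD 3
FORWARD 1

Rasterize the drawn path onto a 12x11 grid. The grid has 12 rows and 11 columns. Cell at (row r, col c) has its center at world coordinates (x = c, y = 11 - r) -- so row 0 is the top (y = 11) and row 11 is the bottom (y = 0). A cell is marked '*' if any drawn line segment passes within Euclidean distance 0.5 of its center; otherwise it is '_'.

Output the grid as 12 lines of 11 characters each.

Segment 0: (7,9) -> (7,4)
Segment 1: (7,4) -> (7,1)
Segment 2: (7,1) -> (7,0)
Segment 3: (7,0) -> (5,0)
Segment 4: (5,0) -> (2,0)
Segment 5: (2,0) -> (1,0)

Answer: ___________
___________
_______*___
_______*___
_______*___
_______*___
_______*___
_______*___
_______*___
_______*___
_______*___
_*******___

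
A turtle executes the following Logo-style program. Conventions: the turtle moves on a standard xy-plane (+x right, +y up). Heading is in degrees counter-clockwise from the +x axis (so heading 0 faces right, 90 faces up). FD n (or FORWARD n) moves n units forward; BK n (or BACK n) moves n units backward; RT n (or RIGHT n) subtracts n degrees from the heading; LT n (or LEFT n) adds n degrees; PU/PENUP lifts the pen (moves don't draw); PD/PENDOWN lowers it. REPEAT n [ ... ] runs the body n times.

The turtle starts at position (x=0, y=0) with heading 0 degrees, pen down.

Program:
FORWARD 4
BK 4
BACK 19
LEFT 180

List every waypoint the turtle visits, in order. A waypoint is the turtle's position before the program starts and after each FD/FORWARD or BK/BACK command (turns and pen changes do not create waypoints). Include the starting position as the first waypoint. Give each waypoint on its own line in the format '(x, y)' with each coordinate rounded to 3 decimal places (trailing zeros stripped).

Answer: (0, 0)
(4, 0)
(0, 0)
(-19, 0)

Derivation:
Executing turtle program step by step:
Start: pos=(0,0), heading=0, pen down
FD 4: (0,0) -> (4,0) [heading=0, draw]
BK 4: (4,0) -> (0,0) [heading=0, draw]
BK 19: (0,0) -> (-19,0) [heading=0, draw]
LT 180: heading 0 -> 180
Final: pos=(-19,0), heading=180, 3 segment(s) drawn
Waypoints (4 total):
(0, 0)
(4, 0)
(0, 0)
(-19, 0)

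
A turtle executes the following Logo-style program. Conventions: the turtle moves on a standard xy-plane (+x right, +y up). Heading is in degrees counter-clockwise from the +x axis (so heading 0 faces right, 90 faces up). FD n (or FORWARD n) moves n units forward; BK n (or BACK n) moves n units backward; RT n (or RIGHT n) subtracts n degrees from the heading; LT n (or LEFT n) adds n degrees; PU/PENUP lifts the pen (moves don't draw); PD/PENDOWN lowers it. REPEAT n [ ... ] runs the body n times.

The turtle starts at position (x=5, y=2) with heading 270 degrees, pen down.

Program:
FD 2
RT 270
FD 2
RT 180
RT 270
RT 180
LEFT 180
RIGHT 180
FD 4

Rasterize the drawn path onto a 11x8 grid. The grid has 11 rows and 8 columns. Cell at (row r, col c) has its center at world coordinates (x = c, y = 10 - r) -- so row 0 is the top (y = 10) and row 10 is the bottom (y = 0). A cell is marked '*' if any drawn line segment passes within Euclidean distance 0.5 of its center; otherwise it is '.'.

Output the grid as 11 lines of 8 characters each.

Answer: ........
........
........
........
........
........
.......*
.......*
.....*.*
.....*.*
.....***

Derivation:
Segment 0: (5,2) -> (5,0)
Segment 1: (5,0) -> (7,0)
Segment 2: (7,0) -> (7,4)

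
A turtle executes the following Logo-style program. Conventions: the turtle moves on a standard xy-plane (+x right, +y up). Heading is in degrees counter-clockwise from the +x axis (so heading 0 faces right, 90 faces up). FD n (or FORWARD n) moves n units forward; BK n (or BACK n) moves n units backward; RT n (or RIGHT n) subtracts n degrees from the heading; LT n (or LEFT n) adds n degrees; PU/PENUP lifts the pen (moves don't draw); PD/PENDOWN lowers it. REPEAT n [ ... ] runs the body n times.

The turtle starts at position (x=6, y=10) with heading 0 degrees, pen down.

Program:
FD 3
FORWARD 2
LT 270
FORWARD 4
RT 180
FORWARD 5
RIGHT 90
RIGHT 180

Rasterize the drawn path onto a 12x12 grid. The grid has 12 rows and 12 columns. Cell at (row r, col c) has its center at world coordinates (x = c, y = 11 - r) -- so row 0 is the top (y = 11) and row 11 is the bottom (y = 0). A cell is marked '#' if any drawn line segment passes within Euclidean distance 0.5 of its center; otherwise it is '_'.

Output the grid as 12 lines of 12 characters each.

Segment 0: (6,10) -> (9,10)
Segment 1: (9,10) -> (11,10)
Segment 2: (11,10) -> (11,6)
Segment 3: (11,6) -> (11,11)

Answer: ___________#
______######
___________#
___________#
___________#
___________#
____________
____________
____________
____________
____________
____________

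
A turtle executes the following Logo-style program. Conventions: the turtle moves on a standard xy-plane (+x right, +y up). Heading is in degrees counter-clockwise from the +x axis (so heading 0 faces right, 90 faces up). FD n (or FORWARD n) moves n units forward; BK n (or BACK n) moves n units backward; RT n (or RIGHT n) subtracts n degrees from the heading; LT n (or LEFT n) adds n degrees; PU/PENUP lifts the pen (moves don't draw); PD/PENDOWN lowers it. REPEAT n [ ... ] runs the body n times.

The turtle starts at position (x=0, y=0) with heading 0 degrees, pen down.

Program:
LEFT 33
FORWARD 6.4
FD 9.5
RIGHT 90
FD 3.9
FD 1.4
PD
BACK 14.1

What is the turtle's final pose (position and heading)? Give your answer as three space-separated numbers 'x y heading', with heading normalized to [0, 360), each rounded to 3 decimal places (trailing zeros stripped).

Executing turtle program step by step:
Start: pos=(0,0), heading=0, pen down
LT 33: heading 0 -> 33
FD 6.4: (0,0) -> (5.367,3.486) [heading=33, draw]
FD 9.5: (5.367,3.486) -> (13.335,8.66) [heading=33, draw]
RT 90: heading 33 -> 303
FD 3.9: (13.335,8.66) -> (15.459,5.389) [heading=303, draw]
FD 1.4: (15.459,5.389) -> (16.221,4.215) [heading=303, draw]
PD: pen down
BK 14.1: (16.221,4.215) -> (8.542,16.04) [heading=303, draw]
Final: pos=(8.542,16.04), heading=303, 5 segment(s) drawn

Answer: 8.542 16.04 303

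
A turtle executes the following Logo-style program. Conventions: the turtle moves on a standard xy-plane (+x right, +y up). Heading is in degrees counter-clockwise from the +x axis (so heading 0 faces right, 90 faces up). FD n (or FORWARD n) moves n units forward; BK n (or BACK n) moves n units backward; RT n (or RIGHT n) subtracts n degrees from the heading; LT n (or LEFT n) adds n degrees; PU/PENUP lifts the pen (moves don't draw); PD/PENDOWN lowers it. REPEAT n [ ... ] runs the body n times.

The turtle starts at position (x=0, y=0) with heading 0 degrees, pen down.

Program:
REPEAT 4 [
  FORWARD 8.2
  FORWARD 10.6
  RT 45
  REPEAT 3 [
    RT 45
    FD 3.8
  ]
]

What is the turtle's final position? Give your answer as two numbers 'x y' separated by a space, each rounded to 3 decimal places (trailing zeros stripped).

Executing turtle program step by step:
Start: pos=(0,0), heading=0, pen down
REPEAT 4 [
  -- iteration 1/4 --
  FD 8.2: (0,0) -> (8.2,0) [heading=0, draw]
  FD 10.6: (8.2,0) -> (18.8,0) [heading=0, draw]
  RT 45: heading 0 -> 315
  REPEAT 3 [
    -- iteration 1/3 --
    RT 45: heading 315 -> 270
    FD 3.8: (18.8,0) -> (18.8,-3.8) [heading=270, draw]
    -- iteration 2/3 --
    RT 45: heading 270 -> 225
    FD 3.8: (18.8,-3.8) -> (16.113,-6.487) [heading=225, draw]
    -- iteration 3/3 --
    RT 45: heading 225 -> 180
    FD 3.8: (16.113,-6.487) -> (12.313,-6.487) [heading=180, draw]
  ]
  -- iteration 2/4 --
  FD 8.2: (12.313,-6.487) -> (4.113,-6.487) [heading=180, draw]
  FD 10.6: (4.113,-6.487) -> (-6.487,-6.487) [heading=180, draw]
  RT 45: heading 180 -> 135
  REPEAT 3 [
    -- iteration 1/3 --
    RT 45: heading 135 -> 90
    FD 3.8: (-6.487,-6.487) -> (-6.487,-2.687) [heading=90, draw]
    -- iteration 2/3 --
    RT 45: heading 90 -> 45
    FD 3.8: (-6.487,-2.687) -> (-3.8,0) [heading=45, draw]
    -- iteration 3/3 --
    RT 45: heading 45 -> 0
    FD 3.8: (-3.8,0) -> (0,0) [heading=0, draw]
  ]
  -- iteration 3/4 --
  FD 8.2: (0,0) -> (8.2,0) [heading=0, draw]
  FD 10.6: (8.2,0) -> (18.8,0) [heading=0, draw]
  RT 45: heading 0 -> 315
  REPEAT 3 [
    -- iteration 1/3 --
    RT 45: heading 315 -> 270
    FD 3.8: (18.8,0) -> (18.8,-3.8) [heading=270, draw]
    -- iteration 2/3 --
    RT 45: heading 270 -> 225
    FD 3.8: (18.8,-3.8) -> (16.113,-6.487) [heading=225, draw]
    -- iteration 3/3 --
    RT 45: heading 225 -> 180
    FD 3.8: (16.113,-6.487) -> (12.313,-6.487) [heading=180, draw]
  ]
  -- iteration 4/4 --
  FD 8.2: (12.313,-6.487) -> (4.113,-6.487) [heading=180, draw]
  FD 10.6: (4.113,-6.487) -> (-6.487,-6.487) [heading=180, draw]
  RT 45: heading 180 -> 135
  REPEAT 3 [
    -- iteration 1/3 --
    RT 45: heading 135 -> 90
    FD 3.8: (-6.487,-6.487) -> (-6.487,-2.687) [heading=90, draw]
    -- iteration 2/3 --
    RT 45: heading 90 -> 45
    FD 3.8: (-6.487,-2.687) -> (-3.8,0) [heading=45, draw]
    -- iteration 3/3 --
    RT 45: heading 45 -> 0
    FD 3.8: (-3.8,0) -> (0,0) [heading=0, draw]
  ]
]
Final: pos=(0,0), heading=0, 20 segment(s) drawn

Answer: 0 0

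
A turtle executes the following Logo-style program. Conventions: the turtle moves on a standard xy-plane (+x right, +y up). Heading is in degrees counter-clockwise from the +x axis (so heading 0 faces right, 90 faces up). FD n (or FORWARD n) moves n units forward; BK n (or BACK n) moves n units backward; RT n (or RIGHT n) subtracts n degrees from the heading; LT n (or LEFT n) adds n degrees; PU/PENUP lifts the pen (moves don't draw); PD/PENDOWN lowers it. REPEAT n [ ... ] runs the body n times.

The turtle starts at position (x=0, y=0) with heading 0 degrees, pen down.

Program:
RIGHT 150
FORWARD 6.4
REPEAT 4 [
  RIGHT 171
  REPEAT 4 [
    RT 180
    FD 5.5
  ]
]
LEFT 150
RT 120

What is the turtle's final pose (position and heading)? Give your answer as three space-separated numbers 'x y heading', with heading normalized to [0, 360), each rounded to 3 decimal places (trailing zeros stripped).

Executing turtle program step by step:
Start: pos=(0,0), heading=0, pen down
RT 150: heading 0 -> 210
FD 6.4: (0,0) -> (-5.543,-3.2) [heading=210, draw]
REPEAT 4 [
  -- iteration 1/4 --
  RT 171: heading 210 -> 39
  REPEAT 4 [
    -- iteration 1/4 --
    RT 180: heading 39 -> 219
    FD 5.5: (-5.543,-3.2) -> (-9.817,-6.661) [heading=219, draw]
    -- iteration 2/4 --
    RT 180: heading 219 -> 39
    FD 5.5: (-9.817,-6.661) -> (-5.543,-3.2) [heading=39, draw]
    -- iteration 3/4 --
    RT 180: heading 39 -> 219
    FD 5.5: (-5.543,-3.2) -> (-9.817,-6.661) [heading=219, draw]
    -- iteration 4/4 --
    RT 180: heading 219 -> 39
    FD 5.5: (-9.817,-6.661) -> (-5.543,-3.2) [heading=39, draw]
  ]
  -- iteration 2/4 --
  RT 171: heading 39 -> 228
  REPEAT 4 [
    -- iteration 1/4 --
    RT 180: heading 228 -> 48
    FD 5.5: (-5.543,-3.2) -> (-1.862,0.887) [heading=48, draw]
    -- iteration 2/4 --
    RT 180: heading 48 -> 228
    FD 5.5: (-1.862,0.887) -> (-5.543,-3.2) [heading=228, draw]
    -- iteration 3/4 --
    RT 180: heading 228 -> 48
    FD 5.5: (-5.543,-3.2) -> (-1.862,0.887) [heading=48, draw]
    -- iteration 4/4 --
    RT 180: heading 48 -> 228
    FD 5.5: (-1.862,0.887) -> (-5.543,-3.2) [heading=228, draw]
  ]
  -- iteration 3/4 --
  RT 171: heading 228 -> 57
  REPEAT 4 [
    -- iteration 1/4 --
    RT 180: heading 57 -> 237
    FD 5.5: (-5.543,-3.2) -> (-8.538,-7.813) [heading=237, draw]
    -- iteration 2/4 --
    RT 180: heading 237 -> 57
    FD 5.5: (-8.538,-7.813) -> (-5.543,-3.2) [heading=57, draw]
    -- iteration 3/4 --
    RT 180: heading 57 -> 237
    FD 5.5: (-5.543,-3.2) -> (-8.538,-7.813) [heading=237, draw]
    -- iteration 4/4 --
    RT 180: heading 237 -> 57
    FD 5.5: (-8.538,-7.813) -> (-5.543,-3.2) [heading=57, draw]
  ]
  -- iteration 4/4 --
  RT 171: heading 57 -> 246
  REPEAT 4 [
    -- iteration 1/4 --
    RT 180: heading 246 -> 66
    FD 5.5: (-5.543,-3.2) -> (-3.306,1.825) [heading=66, draw]
    -- iteration 2/4 --
    RT 180: heading 66 -> 246
    FD 5.5: (-3.306,1.825) -> (-5.543,-3.2) [heading=246, draw]
    -- iteration 3/4 --
    RT 180: heading 246 -> 66
    FD 5.5: (-5.543,-3.2) -> (-3.306,1.825) [heading=66, draw]
    -- iteration 4/4 --
    RT 180: heading 66 -> 246
    FD 5.5: (-3.306,1.825) -> (-5.543,-3.2) [heading=246, draw]
  ]
]
LT 150: heading 246 -> 36
RT 120: heading 36 -> 276
Final: pos=(-5.543,-3.2), heading=276, 17 segment(s) drawn

Answer: -5.543 -3.2 276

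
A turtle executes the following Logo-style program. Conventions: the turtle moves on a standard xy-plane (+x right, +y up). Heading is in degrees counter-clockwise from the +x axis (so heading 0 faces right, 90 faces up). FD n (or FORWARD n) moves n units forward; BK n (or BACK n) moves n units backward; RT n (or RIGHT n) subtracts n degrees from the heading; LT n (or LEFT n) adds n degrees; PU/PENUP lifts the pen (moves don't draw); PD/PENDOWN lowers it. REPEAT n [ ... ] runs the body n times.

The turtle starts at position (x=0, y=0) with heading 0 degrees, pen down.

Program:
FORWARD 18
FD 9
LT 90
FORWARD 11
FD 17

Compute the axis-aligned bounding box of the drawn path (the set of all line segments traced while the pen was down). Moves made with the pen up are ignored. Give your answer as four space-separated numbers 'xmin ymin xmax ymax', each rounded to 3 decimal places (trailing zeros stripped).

Executing turtle program step by step:
Start: pos=(0,0), heading=0, pen down
FD 18: (0,0) -> (18,0) [heading=0, draw]
FD 9: (18,0) -> (27,0) [heading=0, draw]
LT 90: heading 0 -> 90
FD 11: (27,0) -> (27,11) [heading=90, draw]
FD 17: (27,11) -> (27,28) [heading=90, draw]
Final: pos=(27,28), heading=90, 4 segment(s) drawn

Segment endpoints: x in {0, 18, 27}, y in {0, 11, 28}
xmin=0, ymin=0, xmax=27, ymax=28

Answer: 0 0 27 28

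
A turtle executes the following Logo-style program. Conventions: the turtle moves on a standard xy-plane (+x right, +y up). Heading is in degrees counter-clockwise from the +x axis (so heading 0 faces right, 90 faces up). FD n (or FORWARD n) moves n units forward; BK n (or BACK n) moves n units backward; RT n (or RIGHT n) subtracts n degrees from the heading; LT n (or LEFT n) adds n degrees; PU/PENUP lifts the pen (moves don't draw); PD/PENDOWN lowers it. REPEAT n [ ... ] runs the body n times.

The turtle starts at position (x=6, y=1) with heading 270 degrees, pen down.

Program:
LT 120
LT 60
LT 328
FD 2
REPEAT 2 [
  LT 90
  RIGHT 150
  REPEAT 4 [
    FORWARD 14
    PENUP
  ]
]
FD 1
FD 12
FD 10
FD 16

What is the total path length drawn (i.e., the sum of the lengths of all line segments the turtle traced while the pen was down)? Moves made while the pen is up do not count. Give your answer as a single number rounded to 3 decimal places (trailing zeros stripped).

Answer: 16

Derivation:
Executing turtle program step by step:
Start: pos=(6,1), heading=270, pen down
LT 120: heading 270 -> 30
LT 60: heading 30 -> 90
LT 328: heading 90 -> 58
FD 2: (6,1) -> (7.06,2.696) [heading=58, draw]
REPEAT 2 [
  -- iteration 1/2 --
  LT 90: heading 58 -> 148
  RT 150: heading 148 -> 358
  REPEAT 4 [
    -- iteration 1/4 --
    FD 14: (7.06,2.696) -> (21.051,2.208) [heading=358, draw]
    PU: pen up
    -- iteration 2/4 --
    FD 14: (21.051,2.208) -> (35.043,1.719) [heading=358, move]
    PU: pen up
    -- iteration 3/4 --
    FD 14: (35.043,1.719) -> (49.034,1.23) [heading=358, move]
    PU: pen up
    -- iteration 4/4 --
    FD 14: (49.034,1.23) -> (63.026,0.742) [heading=358, move]
    PU: pen up
  ]
  -- iteration 2/2 --
  LT 90: heading 358 -> 88
  RT 150: heading 88 -> 298
  REPEAT 4 [
    -- iteration 1/4 --
    FD 14: (63.026,0.742) -> (69.598,-11.62) [heading=298, move]
    PU: pen up
    -- iteration 2/4 --
    FD 14: (69.598,-11.62) -> (76.171,-23.981) [heading=298, move]
    PU: pen up
    -- iteration 3/4 --
    FD 14: (76.171,-23.981) -> (82.744,-36.342) [heading=298, move]
    PU: pen up
    -- iteration 4/4 --
    FD 14: (82.744,-36.342) -> (89.316,-48.703) [heading=298, move]
    PU: pen up
  ]
]
FD 1: (89.316,-48.703) -> (89.786,-49.586) [heading=298, move]
FD 12: (89.786,-49.586) -> (95.419,-60.182) [heading=298, move]
FD 10: (95.419,-60.182) -> (100.114,-69.011) [heading=298, move]
FD 16: (100.114,-69.011) -> (107.626,-83.138) [heading=298, move]
Final: pos=(107.626,-83.138), heading=298, 2 segment(s) drawn

Segment lengths:
  seg 1: (6,1) -> (7.06,2.696), length = 2
  seg 2: (7.06,2.696) -> (21.051,2.208), length = 14
Total = 16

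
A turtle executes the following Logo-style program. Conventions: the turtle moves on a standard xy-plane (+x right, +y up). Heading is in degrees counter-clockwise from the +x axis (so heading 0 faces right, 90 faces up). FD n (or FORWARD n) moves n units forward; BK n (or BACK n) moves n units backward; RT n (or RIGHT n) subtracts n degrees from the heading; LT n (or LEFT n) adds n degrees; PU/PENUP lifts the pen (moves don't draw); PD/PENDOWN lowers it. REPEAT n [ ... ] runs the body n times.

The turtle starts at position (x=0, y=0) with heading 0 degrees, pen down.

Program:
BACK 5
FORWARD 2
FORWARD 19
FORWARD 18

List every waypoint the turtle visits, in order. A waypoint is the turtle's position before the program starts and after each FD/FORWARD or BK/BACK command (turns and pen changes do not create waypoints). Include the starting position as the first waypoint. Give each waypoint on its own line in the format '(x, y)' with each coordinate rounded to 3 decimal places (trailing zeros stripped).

Answer: (0, 0)
(-5, 0)
(-3, 0)
(16, 0)
(34, 0)

Derivation:
Executing turtle program step by step:
Start: pos=(0,0), heading=0, pen down
BK 5: (0,0) -> (-5,0) [heading=0, draw]
FD 2: (-5,0) -> (-3,0) [heading=0, draw]
FD 19: (-3,0) -> (16,0) [heading=0, draw]
FD 18: (16,0) -> (34,0) [heading=0, draw]
Final: pos=(34,0), heading=0, 4 segment(s) drawn
Waypoints (5 total):
(0, 0)
(-5, 0)
(-3, 0)
(16, 0)
(34, 0)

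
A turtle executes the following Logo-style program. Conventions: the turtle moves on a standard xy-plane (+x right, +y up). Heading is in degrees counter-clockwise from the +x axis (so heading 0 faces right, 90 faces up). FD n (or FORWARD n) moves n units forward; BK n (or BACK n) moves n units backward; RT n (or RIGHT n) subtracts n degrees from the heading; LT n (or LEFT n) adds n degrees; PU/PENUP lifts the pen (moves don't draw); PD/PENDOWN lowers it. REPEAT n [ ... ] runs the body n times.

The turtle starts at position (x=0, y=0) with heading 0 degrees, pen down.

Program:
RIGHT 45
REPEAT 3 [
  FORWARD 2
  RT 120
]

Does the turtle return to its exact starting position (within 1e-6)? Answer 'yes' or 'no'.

Answer: yes

Derivation:
Executing turtle program step by step:
Start: pos=(0,0), heading=0, pen down
RT 45: heading 0 -> 315
REPEAT 3 [
  -- iteration 1/3 --
  FD 2: (0,0) -> (1.414,-1.414) [heading=315, draw]
  RT 120: heading 315 -> 195
  -- iteration 2/3 --
  FD 2: (1.414,-1.414) -> (-0.518,-1.932) [heading=195, draw]
  RT 120: heading 195 -> 75
  -- iteration 3/3 --
  FD 2: (-0.518,-1.932) -> (0,0) [heading=75, draw]
  RT 120: heading 75 -> 315
]
Final: pos=(0,0), heading=315, 3 segment(s) drawn

Start position: (0, 0)
Final position: (0, 0)
Distance = 0; < 1e-6 -> CLOSED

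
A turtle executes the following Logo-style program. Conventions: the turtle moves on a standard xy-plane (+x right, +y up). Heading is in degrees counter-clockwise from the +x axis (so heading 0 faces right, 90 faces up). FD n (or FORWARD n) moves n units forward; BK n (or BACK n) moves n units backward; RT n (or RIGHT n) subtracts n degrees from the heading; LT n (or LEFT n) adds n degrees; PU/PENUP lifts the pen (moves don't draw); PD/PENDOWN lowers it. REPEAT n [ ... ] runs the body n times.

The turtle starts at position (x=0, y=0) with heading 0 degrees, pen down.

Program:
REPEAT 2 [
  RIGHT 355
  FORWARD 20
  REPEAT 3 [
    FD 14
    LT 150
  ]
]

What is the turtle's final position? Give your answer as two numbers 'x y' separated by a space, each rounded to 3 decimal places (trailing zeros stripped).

Answer: 29.245 26.739

Derivation:
Executing turtle program step by step:
Start: pos=(0,0), heading=0, pen down
REPEAT 2 [
  -- iteration 1/2 --
  RT 355: heading 0 -> 5
  FD 20: (0,0) -> (19.924,1.743) [heading=5, draw]
  REPEAT 3 [
    -- iteration 1/3 --
    FD 14: (19.924,1.743) -> (33.871,2.963) [heading=5, draw]
    LT 150: heading 5 -> 155
    -- iteration 2/3 --
    FD 14: (33.871,2.963) -> (21.182,8.88) [heading=155, draw]
    LT 150: heading 155 -> 305
    -- iteration 3/3 --
    FD 14: (21.182,8.88) -> (29.212,-2.588) [heading=305, draw]
    LT 150: heading 305 -> 95
  ]
  -- iteration 2/2 --
  RT 355: heading 95 -> 100
  FD 20: (29.212,-2.588) -> (25.739,17.108) [heading=100, draw]
  REPEAT 3 [
    -- iteration 1/3 --
    FD 14: (25.739,17.108) -> (23.308,30.895) [heading=100, draw]
    LT 150: heading 100 -> 250
    -- iteration 2/3 --
    FD 14: (23.308,30.895) -> (18.52,17.74) [heading=250, draw]
    LT 150: heading 250 -> 40
    -- iteration 3/3 --
    FD 14: (18.52,17.74) -> (29.245,26.739) [heading=40, draw]
    LT 150: heading 40 -> 190
  ]
]
Final: pos=(29.245,26.739), heading=190, 8 segment(s) drawn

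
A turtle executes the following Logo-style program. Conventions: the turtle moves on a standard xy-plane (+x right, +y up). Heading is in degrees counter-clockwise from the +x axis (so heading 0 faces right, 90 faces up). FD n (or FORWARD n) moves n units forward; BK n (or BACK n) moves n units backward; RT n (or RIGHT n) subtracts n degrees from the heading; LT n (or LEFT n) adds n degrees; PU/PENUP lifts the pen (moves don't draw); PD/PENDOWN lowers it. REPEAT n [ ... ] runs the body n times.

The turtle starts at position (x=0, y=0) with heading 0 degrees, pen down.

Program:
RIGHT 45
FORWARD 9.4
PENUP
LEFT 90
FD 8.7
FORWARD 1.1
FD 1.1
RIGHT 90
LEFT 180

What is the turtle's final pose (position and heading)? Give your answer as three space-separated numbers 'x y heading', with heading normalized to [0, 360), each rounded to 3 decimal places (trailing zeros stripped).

Answer: 14.354 1.061 135

Derivation:
Executing turtle program step by step:
Start: pos=(0,0), heading=0, pen down
RT 45: heading 0 -> 315
FD 9.4: (0,0) -> (6.647,-6.647) [heading=315, draw]
PU: pen up
LT 90: heading 315 -> 45
FD 8.7: (6.647,-6.647) -> (12.799,-0.495) [heading=45, move]
FD 1.1: (12.799,-0.495) -> (13.576,0.283) [heading=45, move]
FD 1.1: (13.576,0.283) -> (14.354,1.061) [heading=45, move]
RT 90: heading 45 -> 315
LT 180: heading 315 -> 135
Final: pos=(14.354,1.061), heading=135, 1 segment(s) drawn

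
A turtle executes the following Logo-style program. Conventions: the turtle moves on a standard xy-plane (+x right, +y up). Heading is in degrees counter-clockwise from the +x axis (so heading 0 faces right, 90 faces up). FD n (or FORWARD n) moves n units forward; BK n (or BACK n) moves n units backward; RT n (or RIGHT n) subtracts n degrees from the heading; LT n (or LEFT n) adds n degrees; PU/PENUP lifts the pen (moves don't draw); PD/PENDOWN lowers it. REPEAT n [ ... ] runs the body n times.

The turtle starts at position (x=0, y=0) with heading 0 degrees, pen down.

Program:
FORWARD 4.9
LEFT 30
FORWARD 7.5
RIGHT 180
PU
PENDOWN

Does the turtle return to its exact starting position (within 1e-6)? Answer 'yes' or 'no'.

Answer: no

Derivation:
Executing turtle program step by step:
Start: pos=(0,0), heading=0, pen down
FD 4.9: (0,0) -> (4.9,0) [heading=0, draw]
LT 30: heading 0 -> 30
FD 7.5: (4.9,0) -> (11.395,3.75) [heading=30, draw]
RT 180: heading 30 -> 210
PU: pen up
PD: pen down
Final: pos=(11.395,3.75), heading=210, 2 segment(s) drawn

Start position: (0, 0)
Final position: (11.395, 3.75)
Distance = 11.996; >= 1e-6 -> NOT closed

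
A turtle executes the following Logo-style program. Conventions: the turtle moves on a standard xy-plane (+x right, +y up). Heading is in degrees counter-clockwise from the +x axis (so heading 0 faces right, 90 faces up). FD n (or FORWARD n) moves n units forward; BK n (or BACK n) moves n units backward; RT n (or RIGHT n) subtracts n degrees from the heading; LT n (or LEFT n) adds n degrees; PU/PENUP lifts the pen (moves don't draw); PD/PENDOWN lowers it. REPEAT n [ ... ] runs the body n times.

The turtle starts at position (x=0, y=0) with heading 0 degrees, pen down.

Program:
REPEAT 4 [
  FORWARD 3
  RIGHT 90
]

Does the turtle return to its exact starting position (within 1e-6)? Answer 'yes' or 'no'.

Answer: yes

Derivation:
Executing turtle program step by step:
Start: pos=(0,0), heading=0, pen down
REPEAT 4 [
  -- iteration 1/4 --
  FD 3: (0,0) -> (3,0) [heading=0, draw]
  RT 90: heading 0 -> 270
  -- iteration 2/4 --
  FD 3: (3,0) -> (3,-3) [heading=270, draw]
  RT 90: heading 270 -> 180
  -- iteration 3/4 --
  FD 3: (3,-3) -> (0,-3) [heading=180, draw]
  RT 90: heading 180 -> 90
  -- iteration 4/4 --
  FD 3: (0,-3) -> (0,0) [heading=90, draw]
  RT 90: heading 90 -> 0
]
Final: pos=(0,0), heading=0, 4 segment(s) drawn

Start position: (0, 0)
Final position: (0, 0)
Distance = 0; < 1e-6 -> CLOSED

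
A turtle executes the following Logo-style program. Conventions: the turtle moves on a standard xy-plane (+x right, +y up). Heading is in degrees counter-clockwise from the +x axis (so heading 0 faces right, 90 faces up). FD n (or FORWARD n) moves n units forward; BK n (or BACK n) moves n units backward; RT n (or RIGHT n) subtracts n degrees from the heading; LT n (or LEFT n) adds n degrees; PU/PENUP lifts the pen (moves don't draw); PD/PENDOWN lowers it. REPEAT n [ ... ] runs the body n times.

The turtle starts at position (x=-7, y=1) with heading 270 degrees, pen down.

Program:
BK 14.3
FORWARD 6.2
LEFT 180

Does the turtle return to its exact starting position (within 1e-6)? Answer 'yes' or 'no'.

Answer: no

Derivation:
Executing turtle program step by step:
Start: pos=(-7,1), heading=270, pen down
BK 14.3: (-7,1) -> (-7,15.3) [heading=270, draw]
FD 6.2: (-7,15.3) -> (-7,9.1) [heading=270, draw]
LT 180: heading 270 -> 90
Final: pos=(-7,9.1), heading=90, 2 segment(s) drawn

Start position: (-7, 1)
Final position: (-7, 9.1)
Distance = 8.1; >= 1e-6 -> NOT closed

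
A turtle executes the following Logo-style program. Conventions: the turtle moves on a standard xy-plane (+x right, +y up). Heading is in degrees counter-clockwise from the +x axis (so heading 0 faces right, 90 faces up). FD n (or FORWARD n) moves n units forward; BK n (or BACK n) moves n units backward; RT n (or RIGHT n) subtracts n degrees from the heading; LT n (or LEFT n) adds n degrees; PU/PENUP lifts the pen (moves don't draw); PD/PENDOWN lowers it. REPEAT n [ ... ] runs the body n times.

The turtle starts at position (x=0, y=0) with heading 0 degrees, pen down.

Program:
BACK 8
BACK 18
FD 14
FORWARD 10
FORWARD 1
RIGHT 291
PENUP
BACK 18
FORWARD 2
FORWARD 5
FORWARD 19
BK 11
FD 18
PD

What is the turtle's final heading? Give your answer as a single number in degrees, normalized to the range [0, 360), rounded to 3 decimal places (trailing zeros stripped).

Answer: 69

Derivation:
Executing turtle program step by step:
Start: pos=(0,0), heading=0, pen down
BK 8: (0,0) -> (-8,0) [heading=0, draw]
BK 18: (-8,0) -> (-26,0) [heading=0, draw]
FD 14: (-26,0) -> (-12,0) [heading=0, draw]
FD 10: (-12,0) -> (-2,0) [heading=0, draw]
FD 1: (-2,0) -> (-1,0) [heading=0, draw]
RT 291: heading 0 -> 69
PU: pen up
BK 18: (-1,0) -> (-7.451,-16.804) [heading=69, move]
FD 2: (-7.451,-16.804) -> (-6.734,-14.937) [heading=69, move]
FD 5: (-6.734,-14.937) -> (-4.942,-10.269) [heading=69, move]
FD 19: (-4.942,-10.269) -> (1.867,7.469) [heading=69, move]
BK 11: (1.867,7.469) -> (-2.075,-2.801) [heading=69, move]
FD 18: (-2.075,-2.801) -> (4.376,14.004) [heading=69, move]
PD: pen down
Final: pos=(4.376,14.004), heading=69, 5 segment(s) drawn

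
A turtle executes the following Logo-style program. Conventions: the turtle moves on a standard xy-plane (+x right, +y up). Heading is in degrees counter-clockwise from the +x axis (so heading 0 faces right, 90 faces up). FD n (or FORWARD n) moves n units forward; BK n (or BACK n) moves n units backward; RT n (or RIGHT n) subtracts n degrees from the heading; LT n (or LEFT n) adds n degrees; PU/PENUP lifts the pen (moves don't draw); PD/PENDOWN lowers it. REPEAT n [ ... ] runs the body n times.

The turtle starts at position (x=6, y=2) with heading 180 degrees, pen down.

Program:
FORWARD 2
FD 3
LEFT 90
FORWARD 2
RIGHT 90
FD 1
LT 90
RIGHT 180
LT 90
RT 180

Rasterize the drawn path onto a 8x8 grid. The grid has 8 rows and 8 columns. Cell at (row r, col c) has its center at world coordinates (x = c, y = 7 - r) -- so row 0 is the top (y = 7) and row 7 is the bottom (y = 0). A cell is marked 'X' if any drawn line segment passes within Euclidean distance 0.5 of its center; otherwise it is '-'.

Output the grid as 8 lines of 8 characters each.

Answer: --------
--------
--------
--------
--------
-XXXXXX-
-X------
XX------

Derivation:
Segment 0: (6,2) -> (4,2)
Segment 1: (4,2) -> (1,2)
Segment 2: (1,2) -> (1,0)
Segment 3: (1,0) -> (-0,0)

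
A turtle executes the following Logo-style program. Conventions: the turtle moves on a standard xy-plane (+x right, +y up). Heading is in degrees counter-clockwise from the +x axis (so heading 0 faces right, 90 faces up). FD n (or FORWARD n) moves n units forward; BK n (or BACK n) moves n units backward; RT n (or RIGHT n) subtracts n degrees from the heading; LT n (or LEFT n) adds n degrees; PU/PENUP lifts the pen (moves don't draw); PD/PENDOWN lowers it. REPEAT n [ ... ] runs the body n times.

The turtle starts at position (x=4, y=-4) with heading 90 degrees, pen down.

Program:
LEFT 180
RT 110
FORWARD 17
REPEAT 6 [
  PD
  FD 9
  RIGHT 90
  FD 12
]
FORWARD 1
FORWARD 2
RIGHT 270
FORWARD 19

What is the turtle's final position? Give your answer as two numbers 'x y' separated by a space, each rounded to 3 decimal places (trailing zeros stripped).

Executing turtle program step by step:
Start: pos=(4,-4), heading=90, pen down
LT 180: heading 90 -> 270
RT 110: heading 270 -> 160
FD 17: (4,-4) -> (-11.975,1.814) [heading=160, draw]
REPEAT 6 [
  -- iteration 1/6 --
  PD: pen down
  FD 9: (-11.975,1.814) -> (-20.432,4.893) [heading=160, draw]
  RT 90: heading 160 -> 70
  FD 12: (-20.432,4.893) -> (-16.328,16.169) [heading=70, draw]
  -- iteration 2/6 --
  PD: pen down
  FD 9: (-16.328,16.169) -> (-13.25,24.626) [heading=70, draw]
  RT 90: heading 70 -> 340
  FD 12: (-13.25,24.626) -> (-1.973,20.522) [heading=340, draw]
  -- iteration 3/6 --
  PD: pen down
  FD 9: (-1.973,20.522) -> (6.484,17.444) [heading=340, draw]
  RT 90: heading 340 -> 250
  FD 12: (6.484,17.444) -> (2.38,6.167) [heading=250, draw]
  -- iteration 4/6 --
  PD: pen down
  FD 9: (2.38,6.167) -> (-0.698,-2.29) [heading=250, draw]
  RT 90: heading 250 -> 160
  FD 12: (-0.698,-2.29) -> (-11.975,1.814) [heading=160, draw]
  -- iteration 5/6 --
  PD: pen down
  FD 9: (-11.975,1.814) -> (-20.432,4.893) [heading=160, draw]
  RT 90: heading 160 -> 70
  FD 12: (-20.432,4.893) -> (-16.328,16.169) [heading=70, draw]
  -- iteration 6/6 --
  PD: pen down
  FD 9: (-16.328,16.169) -> (-13.25,24.626) [heading=70, draw]
  RT 90: heading 70 -> 340
  FD 12: (-13.25,24.626) -> (-1.973,20.522) [heading=340, draw]
]
FD 1: (-1.973,20.522) -> (-1.034,20.18) [heading=340, draw]
FD 2: (-1.034,20.18) -> (0.846,19.496) [heading=340, draw]
RT 270: heading 340 -> 70
FD 19: (0.846,19.496) -> (7.344,37.35) [heading=70, draw]
Final: pos=(7.344,37.35), heading=70, 16 segment(s) drawn

Answer: 7.344 37.35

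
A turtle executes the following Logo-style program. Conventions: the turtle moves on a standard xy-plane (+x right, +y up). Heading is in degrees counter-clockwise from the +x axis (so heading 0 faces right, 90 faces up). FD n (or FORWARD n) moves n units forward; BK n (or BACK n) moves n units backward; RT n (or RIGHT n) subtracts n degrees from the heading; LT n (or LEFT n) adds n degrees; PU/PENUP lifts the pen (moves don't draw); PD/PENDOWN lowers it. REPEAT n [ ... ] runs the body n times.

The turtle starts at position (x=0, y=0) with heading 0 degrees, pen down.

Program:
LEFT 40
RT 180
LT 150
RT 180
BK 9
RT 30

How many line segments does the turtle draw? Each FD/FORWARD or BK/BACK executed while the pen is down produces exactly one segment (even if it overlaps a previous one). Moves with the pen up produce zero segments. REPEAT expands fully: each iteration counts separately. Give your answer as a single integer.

Answer: 1

Derivation:
Executing turtle program step by step:
Start: pos=(0,0), heading=0, pen down
LT 40: heading 0 -> 40
RT 180: heading 40 -> 220
LT 150: heading 220 -> 10
RT 180: heading 10 -> 190
BK 9: (0,0) -> (8.863,1.563) [heading=190, draw]
RT 30: heading 190 -> 160
Final: pos=(8.863,1.563), heading=160, 1 segment(s) drawn
Segments drawn: 1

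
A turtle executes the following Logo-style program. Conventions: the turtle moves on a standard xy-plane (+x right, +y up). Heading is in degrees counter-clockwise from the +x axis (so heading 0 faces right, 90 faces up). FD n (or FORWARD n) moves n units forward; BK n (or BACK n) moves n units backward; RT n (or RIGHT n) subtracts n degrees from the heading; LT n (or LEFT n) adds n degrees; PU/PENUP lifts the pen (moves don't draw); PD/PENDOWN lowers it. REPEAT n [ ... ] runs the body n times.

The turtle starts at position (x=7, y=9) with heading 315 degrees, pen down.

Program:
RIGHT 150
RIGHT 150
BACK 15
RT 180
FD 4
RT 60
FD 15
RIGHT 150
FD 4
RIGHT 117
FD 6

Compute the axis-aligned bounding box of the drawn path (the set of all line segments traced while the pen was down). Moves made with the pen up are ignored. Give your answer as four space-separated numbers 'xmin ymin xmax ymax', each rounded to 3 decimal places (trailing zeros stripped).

Answer: -22.11 4.082 7 14.689

Derivation:
Executing turtle program step by step:
Start: pos=(7,9), heading=315, pen down
RT 150: heading 315 -> 165
RT 150: heading 165 -> 15
BK 15: (7,9) -> (-7.489,5.118) [heading=15, draw]
RT 180: heading 15 -> 195
FD 4: (-7.489,5.118) -> (-11.353,4.082) [heading=195, draw]
RT 60: heading 195 -> 135
FD 15: (-11.353,4.082) -> (-21.959,14.689) [heading=135, draw]
RT 150: heading 135 -> 345
FD 4: (-21.959,14.689) -> (-18.095,13.654) [heading=345, draw]
RT 117: heading 345 -> 228
FD 6: (-18.095,13.654) -> (-22.11,9.195) [heading=228, draw]
Final: pos=(-22.11,9.195), heading=228, 5 segment(s) drawn

Segment endpoints: x in {-22.11, -21.959, -18.095, -11.353, -7.489, 7}, y in {4.082, 5.118, 9, 9.195, 13.654, 14.689}
xmin=-22.11, ymin=4.082, xmax=7, ymax=14.689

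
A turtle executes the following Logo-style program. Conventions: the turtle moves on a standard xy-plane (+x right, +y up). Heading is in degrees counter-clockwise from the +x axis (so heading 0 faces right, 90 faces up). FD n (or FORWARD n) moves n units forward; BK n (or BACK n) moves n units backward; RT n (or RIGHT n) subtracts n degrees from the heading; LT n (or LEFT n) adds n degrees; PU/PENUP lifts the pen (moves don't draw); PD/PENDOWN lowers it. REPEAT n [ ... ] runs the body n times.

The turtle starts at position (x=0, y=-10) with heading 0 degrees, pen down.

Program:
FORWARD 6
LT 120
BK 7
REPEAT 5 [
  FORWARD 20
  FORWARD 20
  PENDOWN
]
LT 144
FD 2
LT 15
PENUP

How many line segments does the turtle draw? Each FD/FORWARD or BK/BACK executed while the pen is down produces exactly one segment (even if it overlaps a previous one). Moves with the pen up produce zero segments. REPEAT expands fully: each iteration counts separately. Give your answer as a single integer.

Executing turtle program step by step:
Start: pos=(0,-10), heading=0, pen down
FD 6: (0,-10) -> (6,-10) [heading=0, draw]
LT 120: heading 0 -> 120
BK 7: (6,-10) -> (9.5,-16.062) [heading=120, draw]
REPEAT 5 [
  -- iteration 1/5 --
  FD 20: (9.5,-16.062) -> (-0.5,1.258) [heading=120, draw]
  FD 20: (-0.5,1.258) -> (-10.5,18.579) [heading=120, draw]
  PD: pen down
  -- iteration 2/5 --
  FD 20: (-10.5,18.579) -> (-20.5,35.899) [heading=120, draw]
  FD 20: (-20.5,35.899) -> (-30.5,53.22) [heading=120, draw]
  PD: pen down
  -- iteration 3/5 --
  FD 20: (-30.5,53.22) -> (-40.5,70.54) [heading=120, draw]
  FD 20: (-40.5,70.54) -> (-50.5,87.861) [heading=120, draw]
  PD: pen down
  -- iteration 4/5 --
  FD 20: (-50.5,87.861) -> (-60.5,105.181) [heading=120, draw]
  FD 20: (-60.5,105.181) -> (-70.5,122.502) [heading=120, draw]
  PD: pen down
  -- iteration 5/5 --
  FD 20: (-70.5,122.502) -> (-80.5,139.822) [heading=120, draw]
  FD 20: (-80.5,139.822) -> (-90.5,157.143) [heading=120, draw]
  PD: pen down
]
LT 144: heading 120 -> 264
FD 2: (-90.5,157.143) -> (-90.709,155.154) [heading=264, draw]
LT 15: heading 264 -> 279
PU: pen up
Final: pos=(-90.709,155.154), heading=279, 13 segment(s) drawn
Segments drawn: 13

Answer: 13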